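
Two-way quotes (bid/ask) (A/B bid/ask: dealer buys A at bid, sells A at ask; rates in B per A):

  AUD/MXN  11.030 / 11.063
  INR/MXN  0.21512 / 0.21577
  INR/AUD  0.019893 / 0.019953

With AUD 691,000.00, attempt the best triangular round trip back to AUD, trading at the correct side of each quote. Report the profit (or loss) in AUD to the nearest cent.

Best loop AUD → MXN → INR → AUD:
AUD 691,000.00 × 11.030 (sell AUD at bid) = MXN 7,621,730.00
MXN 7,621,730.00 ÷ 0.21577 (buy INR at ask) = INR 35,323,399.92
INR 35,323,399.92 × 0.019893 (sell INR at bid) = AUD 702,688.39

Net profit: AUD 11,688.39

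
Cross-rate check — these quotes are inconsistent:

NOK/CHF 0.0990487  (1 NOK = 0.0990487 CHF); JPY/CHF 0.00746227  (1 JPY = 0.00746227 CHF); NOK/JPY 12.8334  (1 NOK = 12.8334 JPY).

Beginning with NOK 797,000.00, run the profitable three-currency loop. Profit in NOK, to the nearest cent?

Profit: NOK 27,317.29

Profitable loop is NOK → CHF → JPY → NOK:
NOK 797,000.00 × 0.0990487 = CHF 78,941.81
CHF 78,941.81 ÷ 0.00746227 = JPY 10,578,794
JPY 10,578,794 ÷ 12.8334 = NOK 824,317.29
Profit = NOK 824,317.29 − NOK 797,000.00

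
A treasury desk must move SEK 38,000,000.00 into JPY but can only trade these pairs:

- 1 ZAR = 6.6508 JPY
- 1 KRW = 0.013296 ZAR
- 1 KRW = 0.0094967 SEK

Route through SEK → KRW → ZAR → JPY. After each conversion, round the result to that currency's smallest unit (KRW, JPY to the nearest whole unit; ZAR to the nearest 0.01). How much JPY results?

SEK 38,000,000.00 ÷ 0.0094967 = KRW 4,001,389,957
KRW 4,001,389,957 × 0.013296 = ZAR 53,202,480.87
ZAR 53,202,480.87 × 6.6508 = JPY 353,839,060

JPY 353,839,060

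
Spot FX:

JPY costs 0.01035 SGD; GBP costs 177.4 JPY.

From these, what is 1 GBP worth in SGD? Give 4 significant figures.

1 GBP × 177.4 = 177.4 JPY
177.4 JPY × 0.01035 = 1.83609 SGD

GBP/SGD = 1.836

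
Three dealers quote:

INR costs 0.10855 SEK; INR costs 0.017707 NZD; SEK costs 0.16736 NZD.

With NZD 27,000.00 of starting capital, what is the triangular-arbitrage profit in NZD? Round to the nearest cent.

Profit: NZD 701.31

Profitable loop is NZD → INR → SEK → NZD:
NZD 27,000.00 ÷ 0.017707 = INR 1,524,820.69
INR 1,524,820.69 × 0.10855 = SEK 165,519.29
SEK 165,519.29 × 0.16736 = NZD 27,701.31
Profit = NZD 27,701.31 − NZD 27,000.00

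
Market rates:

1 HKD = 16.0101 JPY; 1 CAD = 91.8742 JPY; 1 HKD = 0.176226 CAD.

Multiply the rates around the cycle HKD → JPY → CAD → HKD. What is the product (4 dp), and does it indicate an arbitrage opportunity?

0.9889 (arbitrage exists)

Around HKD → JPY → CAD → HKD: 1 × 16.0101 ÷ 91.8742 ÷ 0.176226 = 0.988850
Product < 1; profitable direction is HKD → CAD → JPY → HKD.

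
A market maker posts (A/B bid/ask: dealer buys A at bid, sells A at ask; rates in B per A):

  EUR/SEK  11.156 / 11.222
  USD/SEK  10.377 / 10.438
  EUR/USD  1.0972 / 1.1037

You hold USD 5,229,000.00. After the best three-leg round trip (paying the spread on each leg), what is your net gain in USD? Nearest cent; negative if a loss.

Best loop USD → SEK → EUR → USD:
USD 5,229,000.00 × 10.377 (sell USD at bid) = SEK 54,261,333.00
SEK 54,261,333.00 ÷ 11.222 (buy EUR at ask) = EUR 4,835,264.03
EUR 4,835,264.03 × 1.0972 (sell EUR at bid) = USD 5,305,251.70

Net profit: USD 76,251.70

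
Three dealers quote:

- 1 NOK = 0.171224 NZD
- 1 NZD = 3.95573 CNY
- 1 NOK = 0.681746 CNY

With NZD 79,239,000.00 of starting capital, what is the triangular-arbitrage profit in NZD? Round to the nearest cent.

Profitable loop is NZD → NOK → CNY → NZD:
NZD 79,239,000.00 ÷ 0.171224 = NOK 462,779,750.50
NOK 462,779,750.50 × 0.681746 = CNY 315,498,243.79
CNY 315,498,243.79 ÷ 3.95573 = NZD 79,757,274.58
Profit = NZD 79,757,274.58 − NZD 79,239,000.00

Profit: NZD 518,274.58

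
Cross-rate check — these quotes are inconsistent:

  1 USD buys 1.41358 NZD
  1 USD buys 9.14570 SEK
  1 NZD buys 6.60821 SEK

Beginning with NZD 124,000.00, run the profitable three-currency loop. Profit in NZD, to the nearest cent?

Profit: NZD 2,651.10

Profitable loop is NZD → SEK → USD → NZD:
NZD 124,000.00 × 6.60821 = SEK 819,418.04
SEK 819,418.04 ÷ 9.14570 = USD 89,595.99
USD 89,595.99 × 1.41358 = NZD 126,651.10
Profit = NZD 126,651.10 − NZD 124,000.00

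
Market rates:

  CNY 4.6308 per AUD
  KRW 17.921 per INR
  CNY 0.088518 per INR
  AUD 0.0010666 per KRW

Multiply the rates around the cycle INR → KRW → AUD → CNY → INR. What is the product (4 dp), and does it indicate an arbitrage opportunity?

1.0000 (no arbitrage)

Around INR → KRW → AUD → CNY → INR: 1 × 17.921 × 0.0010666 × 4.6308 ÷ 0.088518 = 0.999973
Product ≈ 1 (deviation 0.003%, within rounding noise).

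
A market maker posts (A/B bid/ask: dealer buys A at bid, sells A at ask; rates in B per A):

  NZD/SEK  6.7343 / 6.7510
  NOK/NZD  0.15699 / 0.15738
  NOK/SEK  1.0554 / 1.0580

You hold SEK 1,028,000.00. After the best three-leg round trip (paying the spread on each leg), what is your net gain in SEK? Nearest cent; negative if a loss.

Best loop SEK → NOK → NZD → SEK:
SEK 1,028,000.00 ÷ 1.0580 (buy NOK at ask) = NOK 971,644.61
NOK 971,644.61 × 0.15699 (sell NOK at bid) = NZD 152,538.49
NZD 152,538.49 × 6.7343 (sell NZD at bid) = SEK 1,027,239.94

Net result: SEK -760.06 (no profitable arbitrage after spreads)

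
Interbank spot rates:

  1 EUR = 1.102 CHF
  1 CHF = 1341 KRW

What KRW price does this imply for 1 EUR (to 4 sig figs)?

EUR/KRW = 1478

1 EUR × 1.102 = 1.102 CHF
1.102 CHF × 1341 = 1477.78 KRW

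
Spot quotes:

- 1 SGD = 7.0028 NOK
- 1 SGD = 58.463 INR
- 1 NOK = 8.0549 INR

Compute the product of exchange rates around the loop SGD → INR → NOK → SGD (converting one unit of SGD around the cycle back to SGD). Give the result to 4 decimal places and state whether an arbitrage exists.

1.0365 (arbitrage exists)

Around SGD → INR → NOK → SGD: 1 × 58.463 ÷ 8.0549 ÷ 7.0028 = 1.036452
Product > 1; profitable direction is SGD → INR → NOK → SGD.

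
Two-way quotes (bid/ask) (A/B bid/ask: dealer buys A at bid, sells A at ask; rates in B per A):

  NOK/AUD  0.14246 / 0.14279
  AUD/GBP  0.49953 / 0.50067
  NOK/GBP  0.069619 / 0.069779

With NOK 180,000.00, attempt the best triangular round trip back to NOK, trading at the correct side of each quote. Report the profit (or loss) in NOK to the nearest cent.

Best loop NOK → AUD → GBP → NOK:
NOK 180,000.00 × 0.14246 (sell NOK at bid) = AUD 25,642.80
AUD 25,642.80 × 0.49953 (sell AUD at bid) = GBP 12,809.35
GBP 12,809.35 ÷ 0.069779 (buy NOK at ask) = NOK 183,570.24

Net profit: NOK 3,570.24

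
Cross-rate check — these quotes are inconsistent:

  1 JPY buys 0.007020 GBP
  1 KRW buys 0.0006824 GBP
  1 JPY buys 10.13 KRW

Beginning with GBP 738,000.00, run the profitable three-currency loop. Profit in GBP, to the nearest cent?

Profitable loop is GBP → KRW → JPY → GBP:
GBP 738,000.00 ÷ 0.0006824 = KRW 1,081,477,140
KRW 1,081,477,140 ÷ 10.13 = JPY 106,759,836
JPY 106,759,836 × 0.007020 = GBP 749,454.05
Profit = GBP 749,454.05 − GBP 738,000.00

Profit: GBP 11,454.05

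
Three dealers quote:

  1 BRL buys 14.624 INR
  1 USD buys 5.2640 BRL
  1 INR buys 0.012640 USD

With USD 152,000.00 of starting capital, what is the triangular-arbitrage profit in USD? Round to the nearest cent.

Profit: USD 4,212.02

Profitable loop is USD → INR → BRL → USD:
USD 152,000.00 ÷ 0.012640 = INR 12,025,316.46
INR 12,025,316.46 ÷ 14.624 = BRL 822,300.09
BRL 822,300.09 ÷ 5.2640 = USD 156,212.02
Profit = USD 156,212.02 − USD 152,000.00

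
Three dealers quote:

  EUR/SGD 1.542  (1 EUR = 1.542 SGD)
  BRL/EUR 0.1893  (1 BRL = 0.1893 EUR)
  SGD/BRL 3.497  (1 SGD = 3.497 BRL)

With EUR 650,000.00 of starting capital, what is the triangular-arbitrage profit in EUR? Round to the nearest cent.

Profitable loop is EUR → SGD → BRL → EUR:
EUR 650,000.00 × 1.542 = SGD 1,002,300.00
SGD 1,002,300.00 × 3.497 = BRL 3,505,043.10
BRL 3,505,043.10 × 0.1893 = EUR 663,504.66
Profit = EUR 663,504.66 − EUR 650,000.00

Profit: EUR 13,504.66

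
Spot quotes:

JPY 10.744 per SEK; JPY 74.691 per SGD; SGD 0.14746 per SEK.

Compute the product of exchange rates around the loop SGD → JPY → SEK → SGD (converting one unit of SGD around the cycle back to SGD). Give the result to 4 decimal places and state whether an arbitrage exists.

Around SGD → JPY → SEK → SGD: 1 × 74.691 ÷ 10.744 × 0.14746 = 1.025124
Product > 1; profitable direction is SGD → JPY → SEK → SGD.

1.0251 (arbitrage exists)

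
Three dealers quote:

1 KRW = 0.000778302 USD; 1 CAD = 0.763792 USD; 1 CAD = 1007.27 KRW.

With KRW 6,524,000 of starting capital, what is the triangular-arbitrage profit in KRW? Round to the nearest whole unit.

Profitable loop is KRW → USD → CAD → KRW:
KRW 6,524,000 × 0.000778302 = USD 5,077.64
USD 5,077.64 ÷ 0.763792 = CAD 6,647.94
CAD 6,647.94 × 1007.27 = KRW 6,696,269
Profit = KRW 6,696,269 − KRW 6,524,000

Profit: KRW 172,269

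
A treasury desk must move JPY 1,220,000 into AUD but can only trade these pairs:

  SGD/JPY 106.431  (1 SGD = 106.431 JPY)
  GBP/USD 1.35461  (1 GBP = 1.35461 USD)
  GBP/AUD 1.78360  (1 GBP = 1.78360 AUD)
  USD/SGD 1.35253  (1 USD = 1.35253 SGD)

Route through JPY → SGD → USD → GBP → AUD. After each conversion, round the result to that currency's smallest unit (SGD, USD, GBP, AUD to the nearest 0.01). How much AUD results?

JPY 1,220,000 ÷ 106.431 = SGD 11,462.83
SGD 11,462.83 ÷ 1.35253 = USD 8,475.10
USD 8,475.10 ÷ 1.35461 = GBP 6,256.49
GBP 6,256.49 × 1.78360 = AUD 11,159.08

AUD 11,159.08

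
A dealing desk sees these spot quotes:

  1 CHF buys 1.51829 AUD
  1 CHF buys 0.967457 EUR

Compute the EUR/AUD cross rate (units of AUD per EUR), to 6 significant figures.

EUR/AUD = 1.56936

1 EUR ÷ 0.967457 = 1.03364 CHF
1.03364 CHF × 1.51829 = 1.56936 AUD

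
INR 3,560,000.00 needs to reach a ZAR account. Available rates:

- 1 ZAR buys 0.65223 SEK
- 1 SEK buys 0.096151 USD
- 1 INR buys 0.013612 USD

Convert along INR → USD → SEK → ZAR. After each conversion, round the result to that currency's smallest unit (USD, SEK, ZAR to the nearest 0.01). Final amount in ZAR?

ZAR 772,711.48

INR 3,560,000.00 × 0.013612 = USD 48,458.72
USD 48,458.72 ÷ 0.096151 = SEK 503,985.61
SEK 503,985.61 ÷ 0.65223 = ZAR 772,711.48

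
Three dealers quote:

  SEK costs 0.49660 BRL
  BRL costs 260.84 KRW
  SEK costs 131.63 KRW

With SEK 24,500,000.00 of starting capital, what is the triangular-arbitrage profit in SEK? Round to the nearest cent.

Profitable loop is SEK → KRW → BRL → SEK:
SEK 24,500,000.00 × 131.63 = KRW 3,224,935,000
KRW 3,224,935,000 ÷ 260.84 = BRL 12,363,652.05
BRL 12,363,652.05 ÷ 0.49660 = SEK 24,896,600.98
Profit = SEK 24,896,600.98 − SEK 24,500,000.00

Profit: SEK 396,600.98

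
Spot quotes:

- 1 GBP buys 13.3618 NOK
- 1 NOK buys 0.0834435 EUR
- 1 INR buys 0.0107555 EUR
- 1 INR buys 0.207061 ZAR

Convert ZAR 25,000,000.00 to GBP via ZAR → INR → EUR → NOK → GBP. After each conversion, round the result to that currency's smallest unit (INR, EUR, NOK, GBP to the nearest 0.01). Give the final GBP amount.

GBP 1,164,702.01

ZAR 25,000,000.00 ÷ 0.207061 = INR 120,737,367.25
INR 120,737,367.25 × 0.0107555 = EUR 1,298,590.75
EUR 1,298,590.75 ÷ 0.0834435 = NOK 15,562,515.35
NOK 15,562,515.35 ÷ 13.3618 = GBP 1,164,702.01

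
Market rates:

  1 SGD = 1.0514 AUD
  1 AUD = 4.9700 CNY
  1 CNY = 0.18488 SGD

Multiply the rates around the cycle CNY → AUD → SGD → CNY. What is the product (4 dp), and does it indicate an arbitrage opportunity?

1.0351 (arbitrage exists)

Around CNY → AUD → SGD → CNY: 1 ÷ 4.9700 ÷ 1.0514 ÷ 0.18488 = 1.035108
Product > 1; profitable direction is CNY → AUD → SGD → CNY.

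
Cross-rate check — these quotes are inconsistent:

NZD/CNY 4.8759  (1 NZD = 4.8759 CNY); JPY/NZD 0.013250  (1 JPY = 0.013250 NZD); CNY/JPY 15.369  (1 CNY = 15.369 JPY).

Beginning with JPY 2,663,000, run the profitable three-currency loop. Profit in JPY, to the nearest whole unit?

Profit: JPY 18,976

Profitable loop is JPY → CNY → NZD → JPY:
JPY 2,663,000 ÷ 15.369 = CNY 173,270.87
CNY 173,270.87 ÷ 4.8759 = NZD 35,536.18
NZD 35,536.18 ÷ 0.013250 = JPY 2,681,976
Profit = JPY 2,681,976 − JPY 2,663,000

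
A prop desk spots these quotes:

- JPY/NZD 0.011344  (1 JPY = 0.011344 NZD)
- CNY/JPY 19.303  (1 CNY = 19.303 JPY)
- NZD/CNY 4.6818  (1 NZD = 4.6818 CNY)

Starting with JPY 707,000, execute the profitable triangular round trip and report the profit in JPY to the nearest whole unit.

Profit: JPY 17,809

Profitable loop is JPY → NZD → CNY → JPY:
JPY 707,000 × 0.011344 = NZD 8,020.21
NZD 8,020.21 × 4.6818 = CNY 37,549.01
CNY 37,549.01 × 19.303 = JPY 724,809
Profit = JPY 724,809 − JPY 707,000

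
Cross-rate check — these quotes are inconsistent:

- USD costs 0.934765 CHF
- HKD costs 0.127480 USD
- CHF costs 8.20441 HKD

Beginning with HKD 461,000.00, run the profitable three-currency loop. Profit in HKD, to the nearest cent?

Profit: HKD 10,529.72

Profitable loop is HKD → CHF → USD → HKD:
HKD 461,000.00 ÷ 8.20441 = CHF 56,189.29
CHF 56,189.29 ÷ 0.934765 = USD 60,110.61
USD 60,110.61 ÷ 0.127480 = HKD 471,529.72
Profit = HKD 471,529.72 − HKD 461,000.00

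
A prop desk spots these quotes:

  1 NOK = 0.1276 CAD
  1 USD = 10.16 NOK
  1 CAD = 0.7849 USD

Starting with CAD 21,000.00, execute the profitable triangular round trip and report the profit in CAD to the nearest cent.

Profit: CAD 368.70

Profitable loop is CAD → USD → NOK → CAD:
CAD 21,000.00 × 0.7849 = USD 16,482.90
USD 16,482.90 × 10.16 = NOK 167,466.26
NOK 167,466.26 × 0.1276 = CAD 21,368.70
Profit = CAD 21,368.70 − CAD 21,000.00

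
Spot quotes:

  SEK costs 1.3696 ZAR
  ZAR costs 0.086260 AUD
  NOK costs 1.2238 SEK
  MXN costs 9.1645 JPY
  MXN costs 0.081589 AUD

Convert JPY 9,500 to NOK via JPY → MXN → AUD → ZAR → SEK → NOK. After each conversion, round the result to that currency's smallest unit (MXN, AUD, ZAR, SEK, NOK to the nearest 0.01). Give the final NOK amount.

NOK 585.00

JPY 9,500 ÷ 9.1645 = MXN 1,036.61
MXN 1,036.61 × 0.081589 = AUD 84.58
AUD 84.58 ÷ 0.086260 = ZAR 980.52
ZAR 980.52 ÷ 1.3696 = SEK 715.92
SEK 715.92 ÷ 1.2238 = NOK 585.00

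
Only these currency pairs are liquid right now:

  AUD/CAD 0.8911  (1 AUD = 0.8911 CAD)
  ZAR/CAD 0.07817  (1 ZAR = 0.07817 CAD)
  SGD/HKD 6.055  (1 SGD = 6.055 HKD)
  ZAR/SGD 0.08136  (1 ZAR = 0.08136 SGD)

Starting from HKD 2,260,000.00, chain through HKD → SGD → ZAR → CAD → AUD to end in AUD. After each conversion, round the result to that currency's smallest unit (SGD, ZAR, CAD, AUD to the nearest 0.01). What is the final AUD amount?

AUD 402,436.18

HKD 2,260,000.00 ÷ 6.055 = SGD 373,245.25
SGD 373,245.25 ÷ 0.08136 = ZAR 4,587,576.82
ZAR 4,587,576.82 × 0.07817 = CAD 358,610.88
CAD 358,610.88 ÷ 0.8911 = AUD 402,436.18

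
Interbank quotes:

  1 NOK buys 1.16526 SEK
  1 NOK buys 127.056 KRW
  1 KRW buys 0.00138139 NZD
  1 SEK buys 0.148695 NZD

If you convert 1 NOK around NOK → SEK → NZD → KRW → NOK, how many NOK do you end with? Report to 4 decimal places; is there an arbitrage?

0.9872 (arbitrage exists)

Around NOK → SEK → NZD → KRW → NOK: 1 × 1.16526 × 0.148695 ÷ 0.00138139 ÷ 127.056 = 0.987206
Product < 1; profitable direction is NOK → KRW → NZD → SEK → NOK.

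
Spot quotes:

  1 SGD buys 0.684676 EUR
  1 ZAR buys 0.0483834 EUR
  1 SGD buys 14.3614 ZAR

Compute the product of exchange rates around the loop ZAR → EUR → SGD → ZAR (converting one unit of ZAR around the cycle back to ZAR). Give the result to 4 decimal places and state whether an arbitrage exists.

Around ZAR → EUR → SGD → ZAR: 1 × 0.0483834 ÷ 0.684676 × 14.3614 = 1.014864
Product > 1; profitable direction is ZAR → EUR → SGD → ZAR.

1.0149 (arbitrage exists)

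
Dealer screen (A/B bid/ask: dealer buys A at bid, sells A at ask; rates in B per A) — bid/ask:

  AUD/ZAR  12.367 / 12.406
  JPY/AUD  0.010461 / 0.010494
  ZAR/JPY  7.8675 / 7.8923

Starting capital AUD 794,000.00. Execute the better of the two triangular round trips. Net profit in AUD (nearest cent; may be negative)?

Net profit: AUD 14,155.28

Best loop AUD → ZAR → JPY → AUD:
AUD 794,000.00 × 12.367 (sell AUD at bid) = ZAR 9,819,398.00
ZAR 9,819,398.00 × 7.8675 (sell ZAR at bid) = JPY 77,254,114
JPY 77,254,114 × 0.010461 (sell JPY at bid) = AUD 808,155.28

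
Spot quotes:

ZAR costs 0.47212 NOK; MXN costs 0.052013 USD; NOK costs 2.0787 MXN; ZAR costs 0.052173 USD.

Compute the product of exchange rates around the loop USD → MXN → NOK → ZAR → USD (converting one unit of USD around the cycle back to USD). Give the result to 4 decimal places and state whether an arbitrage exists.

Around USD → MXN → NOK → ZAR → USD: 1 ÷ 0.052013 ÷ 2.0787 ÷ 0.47212 × 0.052173 = 1.022091
Product > 1; profitable direction is USD → MXN → NOK → ZAR → USD.

1.0221 (arbitrage exists)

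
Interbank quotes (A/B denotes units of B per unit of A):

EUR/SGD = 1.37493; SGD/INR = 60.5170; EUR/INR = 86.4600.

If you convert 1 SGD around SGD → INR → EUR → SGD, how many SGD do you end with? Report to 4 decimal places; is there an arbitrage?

Around SGD → INR → EUR → SGD: 1 × 60.5170 ÷ 86.4600 × 1.37493 = 0.962371
Product < 1; profitable direction is SGD → EUR → INR → SGD.

0.9624 (arbitrage exists)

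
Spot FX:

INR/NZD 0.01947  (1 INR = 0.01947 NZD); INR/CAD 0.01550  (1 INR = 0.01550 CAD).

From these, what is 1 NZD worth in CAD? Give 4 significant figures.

NZD/CAD = 0.7961

1 NZD ÷ 0.01947 = 51.3611 INR
51.3611 INR × 0.01550 = 0.796097 CAD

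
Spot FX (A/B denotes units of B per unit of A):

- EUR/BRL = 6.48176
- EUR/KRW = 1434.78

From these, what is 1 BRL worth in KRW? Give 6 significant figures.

BRL/KRW = 221.357

1 BRL ÷ 6.48176 = 0.154279 EUR
0.154279 EUR × 1434.78 = 221.357 KRW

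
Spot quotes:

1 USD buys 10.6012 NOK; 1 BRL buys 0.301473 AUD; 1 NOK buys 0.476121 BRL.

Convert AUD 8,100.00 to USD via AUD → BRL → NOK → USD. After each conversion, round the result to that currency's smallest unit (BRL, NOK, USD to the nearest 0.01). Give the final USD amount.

AUD 8,100.00 ÷ 0.301473 = BRL 26,868.08
BRL 26,868.08 ÷ 0.476121 = NOK 56,431.20
NOK 56,431.20 ÷ 10.6012 = USD 5,323.10

USD 5,323.10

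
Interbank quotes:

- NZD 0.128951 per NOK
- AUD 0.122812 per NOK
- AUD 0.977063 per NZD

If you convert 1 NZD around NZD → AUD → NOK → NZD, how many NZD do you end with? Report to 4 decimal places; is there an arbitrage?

1.0259 (arbitrage exists)

Around NZD → AUD → NOK → NZD: 1 × 0.977063 ÷ 0.122812 × 0.128951 = 1.025903
Product > 1; profitable direction is NZD → AUD → NOK → NZD.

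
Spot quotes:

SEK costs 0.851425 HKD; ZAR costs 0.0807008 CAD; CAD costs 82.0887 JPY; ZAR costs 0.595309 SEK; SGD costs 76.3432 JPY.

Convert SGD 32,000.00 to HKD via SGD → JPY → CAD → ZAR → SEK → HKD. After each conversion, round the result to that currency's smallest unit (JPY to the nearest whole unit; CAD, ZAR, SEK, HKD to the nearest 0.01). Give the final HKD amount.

SGD 32,000.00 × 76.3432 = JPY 2,442,982
JPY 2,442,982 ÷ 82.0887 = CAD 29,760.27
CAD 29,760.27 ÷ 0.0807008 = ZAR 368,772.92
ZAR 368,772.92 × 0.595309 = SEK 219,533.84
SEK 219,533.84 × 0.851425 = HKD 186,916.60

HKD 186,916.60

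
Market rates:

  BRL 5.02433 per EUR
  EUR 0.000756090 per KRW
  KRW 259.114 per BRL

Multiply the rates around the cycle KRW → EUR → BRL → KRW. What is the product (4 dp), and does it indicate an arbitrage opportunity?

0.9843 (arbitrage exists)

Around KRW → EUR → BRL → KRW: 1 × 0.000756090 × 5.02433 × 259.114 = 0.984334
Product < 1; profitable direction is KRW → BRL → EUR → KRW.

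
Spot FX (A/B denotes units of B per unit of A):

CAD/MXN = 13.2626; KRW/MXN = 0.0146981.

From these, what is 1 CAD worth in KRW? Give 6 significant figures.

CAD/KRW = 902.334

1 CAD × 13.2626 = 13.2626 MXN
13.2626 MXN ÷ 0.0146981 = 902.334 KRW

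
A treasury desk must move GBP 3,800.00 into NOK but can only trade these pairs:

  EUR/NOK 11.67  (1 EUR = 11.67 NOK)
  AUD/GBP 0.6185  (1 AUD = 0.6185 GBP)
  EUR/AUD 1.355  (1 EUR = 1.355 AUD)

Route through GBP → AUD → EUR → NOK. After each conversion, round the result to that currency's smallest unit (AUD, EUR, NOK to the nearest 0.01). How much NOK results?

NOK 52,914.58

GBP 3,800.00 ÷ 0.6185 = AUD 6,143.90
AUD 6,143.90 ÷ 1.355 = EUR 4,534.24
EUR 4,534.24 × 11.67 = NOK 52,914.58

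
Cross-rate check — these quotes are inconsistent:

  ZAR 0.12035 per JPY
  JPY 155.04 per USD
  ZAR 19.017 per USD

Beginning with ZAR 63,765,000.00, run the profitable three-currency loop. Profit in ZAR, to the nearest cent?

Profitable loop is ZAR → JPY → USD → ZAR:
ZAR 63,765,000.00 ÷ 0.12035 = JPY 529,829,663
JPY 529,829,663 ÷ 155.04 = USD 3,417,373.99
USD 3,417,373.99 × 19.017 = ZAR 64,988,201.18
Profit = ZAR 64,988,201.18 − ZAR 63,765,000.00

Profit: ZAR 1,223,201.18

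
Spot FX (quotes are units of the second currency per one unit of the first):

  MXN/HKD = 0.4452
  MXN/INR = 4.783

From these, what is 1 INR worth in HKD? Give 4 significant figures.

INR/HKD = 0.09308

1 INR ÷ 4.783 = 0.209074 MXN
0.209074 MXN × 0.4452 = 0.0930797 HKD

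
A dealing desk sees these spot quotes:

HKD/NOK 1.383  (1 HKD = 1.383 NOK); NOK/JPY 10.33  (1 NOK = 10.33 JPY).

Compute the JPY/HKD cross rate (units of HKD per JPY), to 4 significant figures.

JPY/HKD = 0.07000

1 JPY ÷ 10.33 = 0.0968054 NOK
0.0968054 NOK ÷ 1.383 = 0.0699967 HKD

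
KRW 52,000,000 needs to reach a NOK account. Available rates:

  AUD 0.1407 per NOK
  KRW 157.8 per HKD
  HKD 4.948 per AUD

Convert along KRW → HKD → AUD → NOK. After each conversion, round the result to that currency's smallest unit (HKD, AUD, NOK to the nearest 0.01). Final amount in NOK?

NOK 473,339.30

KRW 52,000,000 ÷ 157.8 = HKD 329,531.05
HKD 329,531.05 ÷ 4.948 = AUD 66,598.84
AUD 66,598.84 ÷ 0.1407 = NOK 473,339.30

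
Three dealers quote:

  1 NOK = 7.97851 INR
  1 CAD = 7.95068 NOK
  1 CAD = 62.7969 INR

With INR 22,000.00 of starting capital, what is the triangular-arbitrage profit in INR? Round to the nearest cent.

Profit: INR 223.40

Profitable loop is INR → CAD → NOK → INR:
INR 22,000.00 ÷ 62.7969 = CAD 350.34
CAD 350.34 × 7.95068 = NOK 2,785.41
NOK 2,785.41 × 7.97851 = INR 22,223.40
Profit = INR 22,223.40 − INR 22,000.00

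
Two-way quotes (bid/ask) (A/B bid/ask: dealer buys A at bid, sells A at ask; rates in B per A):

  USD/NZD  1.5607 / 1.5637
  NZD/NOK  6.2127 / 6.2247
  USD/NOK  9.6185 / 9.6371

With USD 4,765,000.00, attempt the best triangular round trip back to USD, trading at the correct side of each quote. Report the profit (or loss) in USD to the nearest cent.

Best loop USD → NZD → NOK → USD:
USD 4,765,000.00 × 1.5607 (sell USD at bid) = NZD 7,436,735.50
NZD 7,436,735.50 × 6.2127 (sell NZD at bid) = NOK 46,202,206.64
NOK 46,202,206.64 ÷ 9.6371 (buy USD at ask) = USD 4,794,202.26

Net profit: USD 29,202.26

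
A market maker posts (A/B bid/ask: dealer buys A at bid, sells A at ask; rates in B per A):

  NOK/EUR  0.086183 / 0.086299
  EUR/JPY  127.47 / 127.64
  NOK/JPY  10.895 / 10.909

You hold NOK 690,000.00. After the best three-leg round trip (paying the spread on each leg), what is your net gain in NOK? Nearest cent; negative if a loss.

Best loop NOK → EUR → JPY → NOK:
NOK 690,000.00 × 0.086183 (sell NOK at bid) = EUR 59,466.27
EUR 59,466.27 × 127.47 (sell EUR at bid) = JPY 7,580,165
JPY 7,580,165 ÷ 10.909 (buy NOK at ask) = NOK 694,854.29

Net profit: NOK 4,854.29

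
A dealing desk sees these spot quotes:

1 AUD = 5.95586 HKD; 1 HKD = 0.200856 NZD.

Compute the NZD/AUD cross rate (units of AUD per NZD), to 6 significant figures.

NZD/AUD = 0.835932

1 NZD ÷ 0.200856 = 4.97869 HKD
4.97869 HKD ÷ 5.95586 = 0.835932 AUD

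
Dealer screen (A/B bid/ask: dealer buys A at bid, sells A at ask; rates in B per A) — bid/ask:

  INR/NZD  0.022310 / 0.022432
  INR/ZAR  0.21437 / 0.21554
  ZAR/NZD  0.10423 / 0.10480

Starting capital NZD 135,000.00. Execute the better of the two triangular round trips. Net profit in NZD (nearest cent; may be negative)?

Best loop NZD → INR → ZAR → NZD:
NZD 135,000.00 ÷ 0.022432 (buy INR at ask) = INR 6,018,188.30
INR 6,018,188.30 × 0.21437 (sell INR at bid) = ZAR 1,290,119.03
ZAR 1,290,119.03 × 0.10423 (sell ZAR at bid) = NZD 134,469.11

Net result: NZD -530.89 (no profitable arbitrage after spreads)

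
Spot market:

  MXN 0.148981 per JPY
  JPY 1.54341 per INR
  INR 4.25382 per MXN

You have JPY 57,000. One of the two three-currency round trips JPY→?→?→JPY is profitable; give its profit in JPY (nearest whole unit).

Profitable loop is JPY → INR → MXN → JPY:
JPY 57,000 ÷ 1.54341 = INR 36,931.21
INR 36,931.21 ÷ 4.25382 = MXN 8,681.89
MXN 8,681.89 ÷ 0.148981 = JPY 58,275
Profit = JPY 58,275 − JPY 57,000

Profit: JPY 1,275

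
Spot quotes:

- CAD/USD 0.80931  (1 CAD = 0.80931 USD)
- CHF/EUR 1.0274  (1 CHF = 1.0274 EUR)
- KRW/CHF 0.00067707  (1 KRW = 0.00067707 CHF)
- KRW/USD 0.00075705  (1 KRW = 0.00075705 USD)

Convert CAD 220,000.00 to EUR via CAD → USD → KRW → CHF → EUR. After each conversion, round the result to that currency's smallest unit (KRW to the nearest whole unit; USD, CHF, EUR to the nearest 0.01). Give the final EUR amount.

CAD 220,000.00 × 0.80931 = USD 178,048.20
USD 178,048.20 ÷ 0.00075705 = KRW 235,186,844
KRW 235,186,844 × 0.00067707 = CHF 159,237.96
CHF 159,237.96 × 1.0274 = EUR 163,601.08

EUR 163,601.08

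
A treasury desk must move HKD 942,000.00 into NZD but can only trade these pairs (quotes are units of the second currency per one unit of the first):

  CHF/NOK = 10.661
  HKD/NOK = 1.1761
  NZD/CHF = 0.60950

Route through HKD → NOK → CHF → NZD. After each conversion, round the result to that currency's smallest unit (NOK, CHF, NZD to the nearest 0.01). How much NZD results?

NZD 170,499.66

HKD 942,000.00 × 1.1761 = NOK 1,107,886.20
NOK 1,107,886.20 ÷ 10.661 = CHF 103,919.54
CHF 103,919.54 ÷ 0.60950 = NZD 170,499.66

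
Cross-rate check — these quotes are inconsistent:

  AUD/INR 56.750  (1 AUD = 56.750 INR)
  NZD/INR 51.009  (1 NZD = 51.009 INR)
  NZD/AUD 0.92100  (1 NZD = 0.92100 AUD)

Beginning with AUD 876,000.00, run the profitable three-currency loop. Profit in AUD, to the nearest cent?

Profit: AUD 21,599.89

Profitable loop is AUD → INR → NZD → AUD:
AUD 876,000.00 × 56.750 = INR 49,713,000.00
INR 49,713,000.00 ÷ 51.009 = NZD 974,592.72
NZD 974,592.72 × 0.92100 = AUD 897,599.89
Profit = AUD 897,599.89 − AUD 876,000.00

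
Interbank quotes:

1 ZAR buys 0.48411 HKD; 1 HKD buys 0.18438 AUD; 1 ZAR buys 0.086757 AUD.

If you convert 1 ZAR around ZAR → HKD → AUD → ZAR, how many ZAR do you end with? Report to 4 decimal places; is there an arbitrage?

Around ZAR → HKD → AUD → ZAR: 1 × 0.48411 × 0.18438 ÷ 0.086757 = 1.028853
Product > 1; profitable direction is ZAR → HKD → AUD → ZAR.

1.0289 (arbitrage exists)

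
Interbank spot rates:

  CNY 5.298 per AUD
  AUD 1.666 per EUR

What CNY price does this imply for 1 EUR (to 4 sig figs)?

EUR/CNY = 8.826

1 EUR × 1.666 = 1.666 AUD
1.666 AUD × 5.298 = 8.82647 CNY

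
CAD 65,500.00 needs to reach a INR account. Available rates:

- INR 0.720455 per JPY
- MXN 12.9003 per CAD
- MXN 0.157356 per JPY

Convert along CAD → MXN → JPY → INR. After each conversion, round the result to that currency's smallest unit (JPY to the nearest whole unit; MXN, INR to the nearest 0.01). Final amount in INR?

INR 3,868,696.38

CAD 65,500.00 × 12.9003 = MXN 844,969.65
MXN 844,969.65 ÷ 0.157356 = JPY 5,369,796
JPY 5,369,796 × 0.720455 = INR 3,868,696.38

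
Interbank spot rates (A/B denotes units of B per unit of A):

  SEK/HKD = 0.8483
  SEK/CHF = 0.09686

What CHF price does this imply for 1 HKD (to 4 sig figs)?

1 HKD ÷ 0.8483 = 1.17883 SEK
1.17883 SEK × 0.09686 = 0.114181 CHF

HKD/CHF = 0.1142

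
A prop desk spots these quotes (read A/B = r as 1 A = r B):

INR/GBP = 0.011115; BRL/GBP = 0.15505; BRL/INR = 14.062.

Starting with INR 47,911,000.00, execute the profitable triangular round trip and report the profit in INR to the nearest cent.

Profit: INR 385,985.60

Profitable loop is INR → GBP → BRL → INR:
INR 47,911,000.00 × 0.011115 = GBP 532,530.77
GBP 532,530.77 ÷ 0.15505 = BRL 3,434,574.43
BRL 3,434,574.43 × 14.062 = INR 48,296,985.60
Profit = INR 48,296,985.60 − INR 47,911,000.00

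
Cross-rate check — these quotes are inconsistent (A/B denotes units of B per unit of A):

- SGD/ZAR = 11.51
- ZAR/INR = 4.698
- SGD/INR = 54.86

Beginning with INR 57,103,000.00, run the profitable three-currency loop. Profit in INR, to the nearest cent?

Profit: INR 830,049.87

Profitable loop is INR → ZAR → SGD → INR:
INR 57,103,000.00 ÷ 4.698 = ZAR 12,154,746.70
ZAR 12,154,746.70 ÷ 11.51 = SGD 1,056,016.22
SGD 1,056,016.22 × 54.86 = INR 57,933,049.87
Profit = INR 57,933,049.87 − INR 57,103,000.00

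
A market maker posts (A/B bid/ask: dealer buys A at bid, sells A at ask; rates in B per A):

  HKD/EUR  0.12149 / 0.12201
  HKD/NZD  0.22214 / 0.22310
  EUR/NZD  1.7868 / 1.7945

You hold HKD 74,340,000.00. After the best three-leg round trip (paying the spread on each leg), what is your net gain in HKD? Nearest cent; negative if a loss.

Best loop HKD → NZD → EUR → HKD:
HKD 74,340,000.00 × 0.22214 (sell HKD at bid) = NZD 16,513,887.60
NZD 16,513,887.60 ÷ 1.7945 (buy EUR at ask) = EUR 9,202,500.75
EUR 9,202,500.75 ÷ 0.12201 (buy HKD at ask) = HKD 75,424,151.73

Net profit: HKD 1,084,151.73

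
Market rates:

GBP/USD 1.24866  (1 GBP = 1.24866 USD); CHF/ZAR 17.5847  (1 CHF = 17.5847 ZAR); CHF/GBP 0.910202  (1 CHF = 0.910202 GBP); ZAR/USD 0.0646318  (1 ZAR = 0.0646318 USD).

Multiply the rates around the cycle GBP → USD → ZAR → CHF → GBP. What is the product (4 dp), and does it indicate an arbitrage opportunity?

1.0000 (no arbitrage)

Around GBP → USD → ZAR → CHF → GBP: 1 × 1.24866 ÷ 0.0646318 ÷ 17.5847 × 0.910202 = 1.000002
Product ≈ 1 (deviation 0.000%, within rounding noise).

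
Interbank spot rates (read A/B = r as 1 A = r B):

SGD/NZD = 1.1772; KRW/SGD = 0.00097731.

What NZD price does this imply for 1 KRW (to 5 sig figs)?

1 KRW × 0.00097731 = 0.00097731 SGD
0.00097731 SGD × 1.1772 = 0.00115049 NZD

KRW/NZD = 0.0011505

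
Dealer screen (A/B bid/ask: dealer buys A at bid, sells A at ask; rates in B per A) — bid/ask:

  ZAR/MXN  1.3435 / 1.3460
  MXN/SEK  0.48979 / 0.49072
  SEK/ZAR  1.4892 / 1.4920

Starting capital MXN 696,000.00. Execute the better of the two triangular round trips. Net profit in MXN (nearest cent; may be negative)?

Best loop MXN → ZAR → SEK → MXN:
MXN 696,000.00 ÷ 1.3460 (buy ZAR at ask) = ZAR 517,087.67
ZAR 517,087.67 ÷ 1.4920 (buy SEK at ask) = SEK 346,573.50
SEK 346,573.50 ÷ 0.49072 (buy MXN at ask) = MXN 706,255.10

Net profit: MXN 10,255.10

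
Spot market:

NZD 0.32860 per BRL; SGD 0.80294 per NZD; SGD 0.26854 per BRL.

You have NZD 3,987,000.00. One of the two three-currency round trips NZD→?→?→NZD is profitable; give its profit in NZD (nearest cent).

Profit: NZD 70,930.15

Profitable loop is NZD → BRL → SGD → NZD:
NZD 3,987,000.00 ÷ 0.32860 = BRL 12,133,292.76
BRL 12,133,292.76 × 0.26854 = SGD 3,258,274.44
SGD 3,258,274.44 ÷ 0.80294 = NZD 4,057,930.15
Profit = NZD 4,057,930.15 − NZD 3,987,000.00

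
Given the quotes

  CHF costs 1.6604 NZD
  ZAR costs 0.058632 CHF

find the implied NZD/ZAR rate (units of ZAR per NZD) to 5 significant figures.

NZD/ZAR = 10.272

1 NZD ÷ 1.6604 = 0.602265 CHF
0.602265 CHF ÷ 0.058632 = 10.2719 ZAR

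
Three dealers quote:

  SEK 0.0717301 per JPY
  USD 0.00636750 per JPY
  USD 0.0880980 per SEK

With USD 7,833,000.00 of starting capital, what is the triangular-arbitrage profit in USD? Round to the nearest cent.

Profit: USD 59,772.68

Profitable loop is USD → SEK → JPY → USD:
USD 7,833,000.00 ÷ 0.0880980 = SEK 88,912,347.61
SEK 88,912,347.61 ÷ 0.0717301 = JPY 1,239,540,271
JPY 1,239,540,271 × 0.00636750 = USD 7,892,772.68
Profit = USD 7,892,772.68 − USD 7,833,000.00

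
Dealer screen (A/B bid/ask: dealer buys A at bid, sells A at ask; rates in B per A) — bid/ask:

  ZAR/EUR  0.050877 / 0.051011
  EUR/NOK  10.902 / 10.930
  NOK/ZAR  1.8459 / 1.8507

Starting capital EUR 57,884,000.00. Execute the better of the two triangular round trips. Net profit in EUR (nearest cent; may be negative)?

Best loop EUR → NOK → ZAR → EUR:
EUR 57,884,000.00 × 10.902 (sell EUR at bid) = NOK 631,051,368.00
NOK 631,051,368.00 × 1.8459 (sell NOK at bid) = ZAR 1,164,857,720.19
ZAR 1,164,857,720.19 × 0.050877 (sell ZAR at bid) = EUR 59,264,466.23

Net profit: EUR 1,380,466.23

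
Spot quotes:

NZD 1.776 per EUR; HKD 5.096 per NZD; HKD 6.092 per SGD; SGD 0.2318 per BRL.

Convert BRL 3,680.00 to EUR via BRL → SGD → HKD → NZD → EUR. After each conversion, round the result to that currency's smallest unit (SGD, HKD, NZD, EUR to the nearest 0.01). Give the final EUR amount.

BRL 3,680.00 × 0.2318 = SGD 853.02
SGD 853.02 × 6.092 = HKD 5,196.60
HKD 5,196.60 ÷ 5.096 = NZD 1,019.74
NZD 1,019.74 ÷ 1.776 = EUR 574.18

EUR 574.18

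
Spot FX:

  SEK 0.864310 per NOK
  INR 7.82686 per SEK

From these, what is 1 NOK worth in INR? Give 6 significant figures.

NOK/INR = 6.76483

1 NOK × 0.864310 = 0.86431 SEK
0.86431 SEK × 7.82686 = 6.76483 INR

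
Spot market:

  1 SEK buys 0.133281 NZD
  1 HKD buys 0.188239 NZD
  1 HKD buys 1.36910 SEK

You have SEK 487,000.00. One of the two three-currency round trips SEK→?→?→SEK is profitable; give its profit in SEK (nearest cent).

Profit: SEK 15,383.25

Profitable loop is SEK → HKD → NZD → SEK:
SEK 487,000.00 ÷ 1.36910 = HKD 355,708.13
HKD 355,708.13 × 0.188239 = NZD 66,958.14
NZD 66,958.14 ÷ 0.133281 = SEK 502,383.25
Profit = SEK 502,383.25 − SEK 487,000.00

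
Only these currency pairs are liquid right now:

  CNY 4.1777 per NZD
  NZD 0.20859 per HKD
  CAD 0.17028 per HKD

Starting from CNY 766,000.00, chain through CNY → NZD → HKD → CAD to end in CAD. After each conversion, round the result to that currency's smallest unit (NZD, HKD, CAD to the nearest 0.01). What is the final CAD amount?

CAD 149,679.28

CNY 766,000.00 ÷ 4.1777 = NZD 183,354.48
NZD 183,354.48 ÷ 0.20859 = HKD 879,018.55
HKD 879,018.55 × 0.17028 = CAD 149,679.28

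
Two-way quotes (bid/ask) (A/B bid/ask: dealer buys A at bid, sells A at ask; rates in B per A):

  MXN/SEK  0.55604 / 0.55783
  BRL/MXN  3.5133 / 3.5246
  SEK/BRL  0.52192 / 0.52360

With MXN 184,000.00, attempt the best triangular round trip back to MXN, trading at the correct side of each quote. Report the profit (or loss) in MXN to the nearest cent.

Best loop MXN → SEK → BRL → MXN:
MXN 184,000.00 × 0.55604 (sell MXN at bid) = SEK 102,311.36
SEK 102,311.36 × 0.52192 (sell SEK at bid) = BRL 53,398.35
BRL 53,398.35 × 3.5133 (sell BRL at bid) = MXN 187,604.41

Net profit: MXN 3,604.41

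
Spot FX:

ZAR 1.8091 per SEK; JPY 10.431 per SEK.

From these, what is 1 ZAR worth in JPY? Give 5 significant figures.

ZAR/JPY = 5.7659

1 ZAR ÷ 1.8091 = 0.552761 SEK
0.552761 SEK × 10.431 = 5.76585 JPY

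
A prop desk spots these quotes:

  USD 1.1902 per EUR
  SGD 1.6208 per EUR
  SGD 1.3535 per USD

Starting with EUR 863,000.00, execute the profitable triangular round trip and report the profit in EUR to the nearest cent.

Profit: EUR 5,284.44

Profitable loop is EUR → SGD → USD → EUR:
EUR 863,000.00 × 1.6208 = SGD 1,398,750.40
SGD 1,398,750.40 ÷ 1.3535 = USD 1,033,432.14
USD 1,033,432.14 ÷ 1.1902 = EUR 868,284.44
Profit = EUR 868,284.44 − EUR 863,000.00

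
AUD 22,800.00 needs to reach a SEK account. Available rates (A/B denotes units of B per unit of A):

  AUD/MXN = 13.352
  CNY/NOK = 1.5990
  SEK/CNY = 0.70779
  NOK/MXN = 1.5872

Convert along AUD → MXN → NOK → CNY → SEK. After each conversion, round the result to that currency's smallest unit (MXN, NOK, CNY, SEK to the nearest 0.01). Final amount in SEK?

AUD 22,800.00 × 13.352 = MXN 304,425.60
MXN 304,425.60 ÷ 1.5872 = NOK 191,800.40
NOK 191,800.40 ÷ 1.5990 = CNY 119,950.22
CNY 119,950.22 ÷ 0.70779 = SEK 169,471.48

SEK 169,471.48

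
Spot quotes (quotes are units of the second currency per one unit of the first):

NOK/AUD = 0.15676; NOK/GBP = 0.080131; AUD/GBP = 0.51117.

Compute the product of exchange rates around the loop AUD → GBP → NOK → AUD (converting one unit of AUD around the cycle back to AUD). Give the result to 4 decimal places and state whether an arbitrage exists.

Around AUD → GBP → NOK → AUD: 1 × 0.51117 ÷ 0.080131 × 0.15676 = 1.000000
Product ≈ 1 (deviation 0.000%, within rounding noise).

1.0000 (no arbitrage)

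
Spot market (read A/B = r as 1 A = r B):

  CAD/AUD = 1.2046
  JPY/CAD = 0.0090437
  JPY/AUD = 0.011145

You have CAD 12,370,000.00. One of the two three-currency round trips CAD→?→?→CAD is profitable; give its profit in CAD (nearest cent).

Profitable loop is CAD → JPY → AUD → CAD:
CAD 12,370,000.00 ÷ 0.0090437 = JPY 1,367,803,001
JPY 1,367,803,001 × 0.011145 = AUD 15,244,164.45
AUD 15,244,164.45 ÷ 1.2046 = CAD 12,654,959.69
Profit = CAD 12,654,959.69 − CAD 12,370,000.00

Profit: CAD 284,959.69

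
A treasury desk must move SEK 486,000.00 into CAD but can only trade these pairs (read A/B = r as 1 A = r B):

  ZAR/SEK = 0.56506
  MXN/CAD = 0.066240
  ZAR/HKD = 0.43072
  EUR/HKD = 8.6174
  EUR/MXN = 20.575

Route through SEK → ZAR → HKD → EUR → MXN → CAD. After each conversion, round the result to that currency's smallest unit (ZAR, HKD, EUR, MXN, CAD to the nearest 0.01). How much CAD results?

SEK 486,000.00 ÷ 0.56506 = ZAR 860,085.65
ZAR 860,085.65 × 0.43072 = HKD 370,456.09
HKD 370,456.09 ÷ 8.6174 = EUR 42,989.31
EUR 42,989.31 × 20.575 = MXN 884,505.05
MXN 884,505.05 × 0.066240 = CAD 58,589.61

CAD 58,589.61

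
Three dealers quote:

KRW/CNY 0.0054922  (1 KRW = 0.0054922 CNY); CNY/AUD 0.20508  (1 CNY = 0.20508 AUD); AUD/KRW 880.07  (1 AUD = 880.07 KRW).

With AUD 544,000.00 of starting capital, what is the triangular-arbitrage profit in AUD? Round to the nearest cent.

Profit: AUD 4,797.38

Profitable loop is AUD → CNY → KRW → AUD:
AUD 544,000.00 ÷ 0.20508 = CNY 2,652,623.37
CNY 2,652,623.37 ÷ 0.0054922 = KRW 482,980,111
KRW 482,980,111 ÷ 880.07 = AUD 548,797.38
Profit = AUD 548,797.38 − AUD 544,000.00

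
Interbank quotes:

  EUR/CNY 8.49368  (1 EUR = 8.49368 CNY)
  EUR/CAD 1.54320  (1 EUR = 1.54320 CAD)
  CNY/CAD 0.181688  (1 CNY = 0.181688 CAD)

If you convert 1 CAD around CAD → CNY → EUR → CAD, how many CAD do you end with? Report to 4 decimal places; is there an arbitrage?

Around CAD → CNY → EUR → CAD: 1 ÷ 0.181688 ÷ 8.49368 × 1.54320 = 1.000000
Product ≈ 1 (deviation 0.000%, within rounding noise).

1.0000 (no arbitrage)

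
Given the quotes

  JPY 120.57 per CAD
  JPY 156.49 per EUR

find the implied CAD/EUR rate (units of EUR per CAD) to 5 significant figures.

1 CAD × 120.57 = 120.57 JPY
120.57 JPY ÷ 156.49 = 0.770465 EUR

CAD/EUR = 0.77046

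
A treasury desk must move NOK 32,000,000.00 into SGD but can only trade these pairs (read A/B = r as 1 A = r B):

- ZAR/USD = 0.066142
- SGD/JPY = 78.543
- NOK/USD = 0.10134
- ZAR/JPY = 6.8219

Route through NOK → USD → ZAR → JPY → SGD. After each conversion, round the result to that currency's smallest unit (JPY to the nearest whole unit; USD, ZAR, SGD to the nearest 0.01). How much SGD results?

NOK 32,000,000.00 × 0.10134 = USD 3,242,880.00
USD 3,242,880.00 ÷ 0.066142 = ZAR 49,029,058.69
ZAR 49,029,058.69 × 6.8219 = JPY 334,471,335
JPY 334,471,335 ÷ 78.543 = SGD 4,258,448.68

SGD 4,258,448.68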